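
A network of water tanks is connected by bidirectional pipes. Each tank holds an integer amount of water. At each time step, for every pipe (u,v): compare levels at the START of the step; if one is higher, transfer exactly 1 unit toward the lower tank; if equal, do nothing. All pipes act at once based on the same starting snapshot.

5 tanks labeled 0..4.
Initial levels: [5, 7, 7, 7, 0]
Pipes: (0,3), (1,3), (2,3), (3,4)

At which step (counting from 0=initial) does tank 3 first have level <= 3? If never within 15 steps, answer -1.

Answer: 3

Derivation:
Step 1: flows [3->0,1=3,2=3,3->4] -> levels [6 7 7 5 1]
Step 2: flows [0->3,1->3,2->3,3->4] -> levels [5 6 6 7 2]
Step 3: flows [3->0,3->1,3->2,3->4] -> levels [6 7 7 3 3]
Tank 3 first reaches <=3 at step 3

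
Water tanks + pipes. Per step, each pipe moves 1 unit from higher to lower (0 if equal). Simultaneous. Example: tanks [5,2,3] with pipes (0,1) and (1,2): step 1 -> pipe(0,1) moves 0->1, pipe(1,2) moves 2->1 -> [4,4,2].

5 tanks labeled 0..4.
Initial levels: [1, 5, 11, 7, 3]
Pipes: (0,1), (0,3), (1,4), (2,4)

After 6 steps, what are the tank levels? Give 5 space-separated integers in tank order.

Answer: 4 7 6 5 5

Derivation:
Step 1: flows [1->0,3->0,1->4,2->4] -> levels [3 3 10 6 5]
Step 2: flows [0=1,3->0,4->1,2->4] -> levels [4 4 9 5 5]
Step 3: flows [0=1,3->0,4->1,2->4] -> levels [5 5 8 4 5]
Step 4: flows [0=1,0->3,1=4,2->4] -> levels [4 5 7 5 6]
Step 5: flows [1->0,3->0,4->1,2->4] -> levels [6 5 6 4 6]
Step 6: flows [0->1,0->3,4->1,2=4] -> levels [4 7 6 5 5]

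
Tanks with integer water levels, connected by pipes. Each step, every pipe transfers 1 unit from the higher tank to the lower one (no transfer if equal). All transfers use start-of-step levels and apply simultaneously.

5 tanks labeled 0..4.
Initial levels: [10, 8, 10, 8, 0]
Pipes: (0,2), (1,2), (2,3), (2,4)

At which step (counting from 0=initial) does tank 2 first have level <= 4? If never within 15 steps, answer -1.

Step 1: flows [0=2,2->1,2->3,2->4] -> levels [10 9 7 9 1]
Step 2: flows [0->2,1->2,3->2,2->4] -> levels [9 8 9 8 2]
Step 3: flows [0=2,2->1,2->3,2->4] -> levels [9 9 6 9 3]
Step 4: flows [0->2,1->2,3->2,2->4] -> levels [8 8 8 8 4]
Step 5: flows [0=2,1=2,2=3,2->4] -> levels [8 8 7 8 5]
Step 6: flows [0->2,1->2,3->2,2->4] -> levels [7 7 9 7 6]
Step 7: flows [2->0,2->1,2->3,2->4] -> levels [8 8 5 8 7]
Step 8: flows [0->2,1->2,3->2,4->2] -> levels [7 7 9 7 6]
  -> period-2 cycle (repeats step 6); tank 2 never drops to <=4
Tank 2 never reaches <=4 within 15 steps

Answer: -1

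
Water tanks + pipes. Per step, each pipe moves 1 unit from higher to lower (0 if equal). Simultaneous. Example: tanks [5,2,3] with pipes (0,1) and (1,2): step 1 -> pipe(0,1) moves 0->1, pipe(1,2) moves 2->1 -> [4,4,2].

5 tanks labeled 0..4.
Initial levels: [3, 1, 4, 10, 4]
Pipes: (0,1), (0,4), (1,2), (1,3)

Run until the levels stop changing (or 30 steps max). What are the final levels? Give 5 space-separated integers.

Answer: 3 6 4 4 5

Derivation:
Step 1: flows [0->1,4->0,2->1,3->1] -> levels [3 4 3 9 3]
Step 2: flows [1->0,0=4,1->2,3->1] -> levels [4 3 4 8 3]
Step 3: flows [0->1,0->4,2->1,3->1] -> levels [2 6 3 7 4]
Step 4: flows [1->0,4->0,1->2,3->1] -> levels [4 5 4 6 3]
Step 5: flows [1->0,0->4,1->2,3->1] -> levels [4 4 5 5 4]
Step 6: flows [0=1,0=4,2->1,3->1] -> levels [4 6 4 4 4]
Step 7: flows [1->0,0=4,1->2,1->3] -> levels [5 3 5 5 4]
Step 8: flows [0->1,0->4,2->1,3->1] -> levels [3 6 4 4 5]
Step 9: flows [1->0,4->0,1->2,1->3] -> levels [5 3 5 5 4]
  -> period-2 cycle: step 9 state = step 7 state; never stabilizes
  -> state at step 30: (30-7) mod 2 = 1, same as step 8 -> [3 6 4 4 5]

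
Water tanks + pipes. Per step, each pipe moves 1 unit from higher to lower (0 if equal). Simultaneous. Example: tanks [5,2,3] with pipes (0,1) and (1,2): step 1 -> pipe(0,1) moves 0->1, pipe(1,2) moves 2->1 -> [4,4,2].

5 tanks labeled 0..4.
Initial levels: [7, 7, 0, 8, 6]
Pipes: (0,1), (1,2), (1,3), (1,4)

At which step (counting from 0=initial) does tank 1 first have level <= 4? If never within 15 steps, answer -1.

Step 1: flows [0=1,1->2,3->1,1->4] -> levels [7 6 1 7 7]
Step 2: flows [0->1,1->2,3->1,4->1] -> levels [6 8 2 6 6]
Step 3: flows [1->0,1->2,1->3,1->4] -> levels [7 4 3 7 7]
Tank 1 first reaches <=4 at step 3

Answer: 3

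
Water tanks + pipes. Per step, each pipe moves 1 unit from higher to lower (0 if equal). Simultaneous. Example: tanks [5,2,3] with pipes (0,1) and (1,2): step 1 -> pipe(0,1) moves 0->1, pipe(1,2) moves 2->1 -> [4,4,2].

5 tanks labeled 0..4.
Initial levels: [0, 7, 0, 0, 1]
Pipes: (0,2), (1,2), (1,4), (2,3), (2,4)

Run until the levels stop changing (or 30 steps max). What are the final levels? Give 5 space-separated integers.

Step 1: flows [0=2,1->2,1->4,2=3,4->2] -> levels [0 5 2 0 1]
Step 2: flows [2->0,1->2,1->4,2->3,2->4] -> levels [1 3 0 1 3]
Step 3: flows [0->2,1->2,1=4,3->2,4->2] -> levels [0 2 4 0 2]
Step 4: flows [2->0,2->1,1=4,2->3,2->4] -> levels [1 3 0 1 3]
  -> period-2 cycle: step 4 state = step 2 state; never stabilizes
  -> state at step 30: (30-2) mod 2 = 0, same as step 2 -> [1 3 0 1 3]

Answer: 1 3 0 1 3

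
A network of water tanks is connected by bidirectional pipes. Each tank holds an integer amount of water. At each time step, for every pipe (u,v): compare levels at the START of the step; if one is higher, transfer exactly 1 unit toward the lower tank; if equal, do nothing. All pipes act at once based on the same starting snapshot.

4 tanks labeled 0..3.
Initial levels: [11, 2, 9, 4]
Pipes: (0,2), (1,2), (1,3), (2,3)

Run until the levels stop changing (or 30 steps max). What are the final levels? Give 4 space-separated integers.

Step 1: flows [0->2,2->1,3->1,2->3] -> levels [10 4 8 4]
Step 2: flows [0->2,2->1,1=3,2->3] -> levels [9 5 7 5]
Step 3: flows [0->2,2->1,1=3,2->3] -> levels [8 6 6 6]
Step 4: flows [0->2,1=2,1=3,2=3] -> levels [7 6 7 6]
Step 5: flows [0=2,2->1,1=3,2->3] -> levels [7 7 5 7]
Step 6: flows [0->2,1->2,1=3,3->2] -> levels [6 6 8 6]
Step 7: flows [2->0,2->1,1=3,2->3] -> levels [7 7 5 7]
  -> period-2 cycle: step 7 state = step 5 state; never stabilizes
  -> state at step 30: (30-5) mod 2 = 1, same as step 6 -> [6 6 8 6]

Answer: 6 6 8 6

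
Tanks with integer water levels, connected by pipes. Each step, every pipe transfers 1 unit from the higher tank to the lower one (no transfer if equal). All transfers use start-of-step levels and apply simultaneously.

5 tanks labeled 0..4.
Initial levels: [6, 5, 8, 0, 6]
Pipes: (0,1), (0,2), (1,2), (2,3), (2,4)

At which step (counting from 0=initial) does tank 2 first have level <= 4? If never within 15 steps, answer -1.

Step 1: flows [0->1,2->0,2->1,2->3,2->4] -> levels [6 7 4 1 7]
Tank 2 first reaches <=4 at step 1

Answer: 1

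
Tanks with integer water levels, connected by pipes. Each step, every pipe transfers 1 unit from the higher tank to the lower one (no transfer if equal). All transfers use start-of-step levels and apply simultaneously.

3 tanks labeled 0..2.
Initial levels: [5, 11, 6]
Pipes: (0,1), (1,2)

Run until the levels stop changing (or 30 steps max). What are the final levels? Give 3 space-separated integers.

Step 1: flows [1->0,1->2] -> levels [6 9 7]
Step 2: flows [1->0,1->2] -> levels [7 7 8]
Step 3: flows [0=1,2->1] -> levels [7 8 7]
Step 4: flows [1->0,1->2] -> levels [8 6 8]
Step 5: flows [0->1,2->1] -> levels [7 8 7]
  -> period-2 cycle: step 5 state = step 3 state; never stabilizes
  -> state at step 30: (30-3) mod 2 = 1, same as step 4 -> [8 6 8]

Answer: 8 6 8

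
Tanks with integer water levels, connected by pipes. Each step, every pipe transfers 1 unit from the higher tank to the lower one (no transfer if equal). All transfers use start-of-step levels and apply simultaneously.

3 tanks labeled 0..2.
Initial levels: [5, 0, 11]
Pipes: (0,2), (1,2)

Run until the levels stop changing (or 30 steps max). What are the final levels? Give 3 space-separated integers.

Answer: 5 5 6

Derivation:
Step 1: flows [2->0,2->1] -> levels [6 1 9]
Step 2: flows [2->0,2->1] -> levels [7 2 7]
Step 3: flows [0=2,2->1] -> levels [7 3 6]
Step 4: flows [0->2,2->1] -> levels [6 4 6]
Step 5: flows [0=2,2->1] -> levels [6 5 5]
Step 6: flows [0->2,1=2] -> levels [5 5 6]
Step 7: flows [2->0,2->1] -> levels [6 6 4]
Step 8: flows [0->2,1->2] -> levels [5 5 6]
  -> period-2 cycle: step 8 state = step 6 state; never stabilizes
  -> state at step 30: (30-6) mod 2 = 0, same as step 6 -> [5 5 6]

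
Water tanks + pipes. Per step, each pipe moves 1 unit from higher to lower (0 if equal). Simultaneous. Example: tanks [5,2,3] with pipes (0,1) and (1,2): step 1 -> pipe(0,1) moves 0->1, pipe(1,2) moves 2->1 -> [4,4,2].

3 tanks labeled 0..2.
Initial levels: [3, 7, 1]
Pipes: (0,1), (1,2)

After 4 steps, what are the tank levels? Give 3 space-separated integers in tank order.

Step 1: flows [1->0,1->2] -> levels [4 5 2]
Step 2: flows [1->0,1->2] -> levels [5 3 3]
Step 3: flows [0->1,1=2] -> levels [4 4 3]
Step 4: flows [0=1,1->2] -> levels [4 3 4]

Answer: 4 3 4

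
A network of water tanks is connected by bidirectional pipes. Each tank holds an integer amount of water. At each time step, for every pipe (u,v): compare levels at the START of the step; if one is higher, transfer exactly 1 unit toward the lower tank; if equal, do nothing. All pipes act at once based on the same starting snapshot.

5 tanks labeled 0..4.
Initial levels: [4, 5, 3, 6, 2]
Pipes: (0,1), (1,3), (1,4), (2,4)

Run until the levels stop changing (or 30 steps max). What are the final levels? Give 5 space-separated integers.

Step 1: flows [1->0,3->1,1->4,2->4] -> levels [5 4 2 5 4]
Step 2: flows [0->1,3->1,1=4,4->2] -> levels [4 6 3 4 3]
Step 3: flows [1->0,1->3,1->4,2=4] -> levels [5 3 3 5 4]
Step 4: flows [0->1,3->1,4->1,4->2] -> levels [4 6 4 4 2]
Step 5: flows [1->0,1->3,1->4,2->4] -> levels [5 3 3 5 4]
  -> period-2 cycle: step 5 state = step 3 state; never stabilizes
  -> state at step 30: (30-3) mod 2 = 1, same as step 4 -> [4 6 4 4 2]

Answer: 4 6 4 4 2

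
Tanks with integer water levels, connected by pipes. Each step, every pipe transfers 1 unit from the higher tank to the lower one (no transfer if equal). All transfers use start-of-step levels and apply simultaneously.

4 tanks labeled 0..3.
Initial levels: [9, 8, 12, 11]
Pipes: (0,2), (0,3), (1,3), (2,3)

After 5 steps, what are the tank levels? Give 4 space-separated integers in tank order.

Step 1: flows [2->0,3->0,3->1,2->3] -> levels [11 9 10 10]
Step 2: flows [0->2,0->3,3->1,2=3] -> levels [9 10 11 10]
Step 3: flows [2->0,3->0,1=3,2->3] -> levels [11 10 9 10]
Step 4: flows [0->2,0->3,1=3,3->2] -> levels [9 10 11 10]
  -> period-2 cycle: step 4 state = step 2 state
  -> state at step 5: (5-2) mod 2 = 1, same as step 3 -> [11 10 9 10]

Answer: 11 10 9 10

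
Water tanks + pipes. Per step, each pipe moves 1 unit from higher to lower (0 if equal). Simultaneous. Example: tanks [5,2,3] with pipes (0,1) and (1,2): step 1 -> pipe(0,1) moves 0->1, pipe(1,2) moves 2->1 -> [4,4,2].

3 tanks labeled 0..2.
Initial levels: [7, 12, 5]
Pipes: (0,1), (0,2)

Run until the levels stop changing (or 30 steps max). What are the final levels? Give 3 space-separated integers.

Step 1: flows [1->0,0->2] -> levels [7 11 6]
Step 2: flows [1->0,0->2] -> levels [7 10 7]
Step 3: flows [1->0,0=2] -> levels [8 9 7]
Step 4: flows [1->0,0->2] -> levels [8 8 8]
Step 5: flows [0=1,0=2] -> levels [8 8 8]
  -> stable (no change)

Answer: 8 8 8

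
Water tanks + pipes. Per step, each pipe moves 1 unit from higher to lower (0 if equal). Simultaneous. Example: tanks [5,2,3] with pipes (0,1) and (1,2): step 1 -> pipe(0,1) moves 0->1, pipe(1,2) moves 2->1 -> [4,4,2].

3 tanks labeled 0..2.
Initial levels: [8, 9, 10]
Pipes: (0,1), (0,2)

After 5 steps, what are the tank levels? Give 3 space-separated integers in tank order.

Answer: 10 8 9

Derivation:
Step 1: flows [1->0,2->0] -> levels [10 8 9]
Step 2: flows [0->1,0->2] -> levels [8 9 10]
  -> period-2 cycle: step 2 state = step 0 state
  -> state at step 5: (5-0) mod 2 = 1, same as step 1 -> [10 8 9]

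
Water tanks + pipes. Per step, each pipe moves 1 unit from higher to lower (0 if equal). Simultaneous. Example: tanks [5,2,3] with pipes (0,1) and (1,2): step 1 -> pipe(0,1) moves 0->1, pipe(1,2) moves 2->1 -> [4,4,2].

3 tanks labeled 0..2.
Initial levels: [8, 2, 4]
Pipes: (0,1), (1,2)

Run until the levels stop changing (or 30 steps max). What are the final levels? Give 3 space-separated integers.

Answer: 5 4 5

Derivation:
Step 1: flows [0->1,2->1] -> levels [7 4 3]
Step 2: flows [0->1,1->2] -> levels [6 4 4]
Step 3: flows [0->1,1=2] -> levels [5 5 4]
Step 4: flows [0=1,1->2] -> levels [5 4 5]
Step 5: flows [0->1,2->1] -> levels [4 6 4]
Step 6: flows [1->0,1->2] -> levels [5 4 5]
  -> period-2 cycle: step 6 state = step 4 state; never stabilizes
  -> state at step 30: (30-4) mod 2 = 0, same as step 4 -> [5 4 5]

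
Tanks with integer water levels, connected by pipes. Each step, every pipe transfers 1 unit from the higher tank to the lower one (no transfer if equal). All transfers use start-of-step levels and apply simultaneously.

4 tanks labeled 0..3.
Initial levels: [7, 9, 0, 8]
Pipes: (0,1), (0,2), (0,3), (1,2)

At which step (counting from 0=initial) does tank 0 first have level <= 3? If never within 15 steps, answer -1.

Step 1: flows [1->0,0->2,3->0,1->2] -> levels [8 7 2 7]
Step 2: flows [0->1,0->2,0->3,1->2] -> levels [5 7 4 8]
Step 3: flows [1->0,0->2,3->0,1->2] -> levels [6 5 6 7]
Step 4: flows [0->1,0=2,3->0,2->1] -> levels [6 7 5 6]
Step 5: flows [1->0,0->2,0=3,1->2] -> levels [6 5 7 6]
Step 6: flows [0->1,2->0,0=3,2->1] -> levels [6 7 5 6]
  -> period-2 cycle (repeats step 4); tank 0 never drops to <=3
Tank 0 never reaches <=3 within 15 steps

Answer: -1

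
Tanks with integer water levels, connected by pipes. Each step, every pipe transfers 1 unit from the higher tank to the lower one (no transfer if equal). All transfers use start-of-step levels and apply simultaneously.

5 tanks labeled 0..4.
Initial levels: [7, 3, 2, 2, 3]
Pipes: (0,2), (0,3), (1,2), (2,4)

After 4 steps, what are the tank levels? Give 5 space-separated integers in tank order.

Answer: 5 4 1 3 4

Derivation:
Step 1: flows [0->2,0->3,1->2,4->2] -> levels [5 2 5 3 2]
Step 2: flows [0=2,0->3,2->1,2->4] -> levels [4 3 3 4 3]
Step 3: flows [0->2,0=3,1=2,2=4] -> levels [3 3 4 4 3]
Step 4: flows [2->0,3->0,2->1,2->4] -> levels [5 4 1 3 4]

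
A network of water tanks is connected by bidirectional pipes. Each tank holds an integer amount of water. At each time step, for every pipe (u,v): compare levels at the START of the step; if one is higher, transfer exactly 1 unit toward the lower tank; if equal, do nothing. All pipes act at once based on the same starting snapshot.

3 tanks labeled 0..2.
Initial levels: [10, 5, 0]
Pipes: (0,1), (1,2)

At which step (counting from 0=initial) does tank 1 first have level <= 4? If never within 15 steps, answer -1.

Step 1: flows [0->1,1->2] -> levels [9 5 1]
Step 2: flows [0->1,1->2] -> levels [8 5 2]
Step 3: flows [0->1,1->2] -> levels [7 5 3]
Step 4: flows [0->1,1->2] -> levels [6 5 4]
Step 5: flows [0->1,1->2] -> levels [5 5 5]
Step 6: flows [0=1,1=2] -> levels [5 5 5]
  -> stable; tank 1 stays at 5 > 4
Tank 1 never reaches <=4 within 15 steps

Answer: -1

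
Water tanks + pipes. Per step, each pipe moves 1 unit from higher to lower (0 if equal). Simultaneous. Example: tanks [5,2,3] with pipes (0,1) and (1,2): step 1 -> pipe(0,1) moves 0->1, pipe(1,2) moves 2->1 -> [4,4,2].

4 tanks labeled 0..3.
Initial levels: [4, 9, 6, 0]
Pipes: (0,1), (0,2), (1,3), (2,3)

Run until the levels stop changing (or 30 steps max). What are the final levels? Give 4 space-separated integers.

Step 1: flows [1->0,2->0,1->3,2->3] -> levels [6 7 4 2]
Step 2: flows [1->0,0->2,1->3,2->3] -> levels [6 5 4 4]
Step 3: flows [0->1,0->2,1->3,2=3] -> levels [4 5 5 5]
Step 4: flows [1->0,2->0,1=3,2=3] -> levels [6 4 4 5]
Step 5: flows [0->1,0->2,3->1,3->2] -> levels [4 6 6 3]
Step 6: flows [1->0,2->0,1->3,2->3] -> levels [6 4 4 5]
  -> period-2 cycle: step 6 state = step 4 state; never stabilizes
  -> state at step 30: (30-4) mod 2 = 0, same as step 4 -> [6 4 4 5]

Answer: 6 4 4 5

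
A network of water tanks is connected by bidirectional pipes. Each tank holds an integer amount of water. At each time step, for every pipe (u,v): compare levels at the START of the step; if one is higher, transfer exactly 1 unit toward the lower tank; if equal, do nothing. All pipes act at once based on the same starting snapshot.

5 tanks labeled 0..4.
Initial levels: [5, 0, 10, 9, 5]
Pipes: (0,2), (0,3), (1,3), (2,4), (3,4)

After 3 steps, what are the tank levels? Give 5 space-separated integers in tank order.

Step 1: flows [2->0,3->0,3->1,2->4,3->4] -> levels [7 1 8 6 7]
Step 2: flows [2->0,0->3,3->1,2->4,4->3] -> levels [7 2 6 7 7]
Step 3: flows [0->2,0=3,3->1,4->2,3=4] -> levels [6 3 8 6 6]

Answer: 6 3 8 6 6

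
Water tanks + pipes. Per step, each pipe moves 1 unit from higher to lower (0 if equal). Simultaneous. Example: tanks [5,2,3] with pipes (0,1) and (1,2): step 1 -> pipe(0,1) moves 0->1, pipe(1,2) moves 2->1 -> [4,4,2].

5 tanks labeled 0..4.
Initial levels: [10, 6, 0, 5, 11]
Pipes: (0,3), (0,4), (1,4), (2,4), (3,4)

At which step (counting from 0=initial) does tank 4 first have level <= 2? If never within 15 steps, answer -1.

Step 1: flows [0->3,4->0,4->1,4->2,4->3] -> levels [10 7 1 7 7]
Step 2: flows [0->3,0->4,1=4,4->2,3=4] -> levels [8 7 2 8 7]
Step 3: flows [0=3,0->4,1=4,4->2,3->4] -> levels [7 7 3 7 8]
Step 4: flows [0=3,4->0,4->1,4->2,4->3] -> levels [8 8 4 8 4]
Step 5: flows [0=3,0->4,1->4,2=4,3->4] -> levels [7 7 4 7 7]
Step 6: flows [0=3,0=4,1=4,4->2,3=4] -> levels [7 7 5 7 6]
Step 7: flows [0=3,0->4,1->4,4->2,3->4] -> levels [6 6 6 6 8]
Step 8: flows [0=3,4->0,4->1,4->2,4->3] -> levels [7 7 7 7 4]
Step 9: flows [0=3,0->4,1->4,2->4,3->4] -> levels [6 6 6 6 8]
  -> period-2 cycle (repeats step 7); tank 4 never drops to <=2
Tank 4 never reaches <=2 within 15 steps

Answer: -1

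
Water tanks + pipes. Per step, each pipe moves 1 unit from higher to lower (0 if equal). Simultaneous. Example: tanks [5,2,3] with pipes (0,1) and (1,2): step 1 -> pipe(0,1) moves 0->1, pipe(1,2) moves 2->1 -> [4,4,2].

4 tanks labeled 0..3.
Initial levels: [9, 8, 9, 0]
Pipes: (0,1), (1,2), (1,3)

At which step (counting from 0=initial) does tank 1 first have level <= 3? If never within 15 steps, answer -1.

Answer: -1

Derivation:
Step 1: flows [0->1,2->1,1->3] -> levels [8 9 8 1]
Step 2: flows [1->0,1->2,1->3] -> levels [9 6 9 2]
Step 3: flows [0->1,2->1,1->3] -> levels [8 7 8 3]
Step 4: flows [0->1,2->1,1->3] -> levels [7 8 7 4]
Step 5: flows [1->0,1->2,1->3] -> levels [8 5 8 5]
Step 6: flows [0->1,2->1,1=3] -> levels [7 7 7 5]
Step 7: flows [0=1,1=2,1->3] -> levels [7 6 7 6]
Step 8: flows [0->1,2->1,1=3] -> levels [6 8 6 6]
Step 9: flows [1->0,1->2,1->3] -> levels [7 5 7 7]
Step 10: flows [0->1,2->1,3->1] -> levels [6 8 6 6]
  -> period-2 cycle (repeats step 8); tank 1 never drops to <=3
Tank 1 never reaches <=3 within 15 steps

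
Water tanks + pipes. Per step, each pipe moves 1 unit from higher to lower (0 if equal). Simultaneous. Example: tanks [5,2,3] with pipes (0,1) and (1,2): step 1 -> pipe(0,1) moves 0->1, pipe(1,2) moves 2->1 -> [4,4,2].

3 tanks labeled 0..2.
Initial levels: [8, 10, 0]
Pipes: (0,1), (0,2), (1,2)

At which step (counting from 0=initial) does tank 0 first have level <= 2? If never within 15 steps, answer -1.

Step 1: flows [1->0,0->2,1->2] -> levels [8 8 2]
Step 2: flows [0=1,0->2,1->2] -> levels [7 7 4]
Step 3: flows [0=1,0->2,1->2] -> levels [6 6 6]
Step 4: flows [0=1,0=2,1=2] -> levels [6 6 6]
  -> stable; tank 0 stays at 6 > 2
Tank 0 never reaches <=2 within 15 steps

Answer: -1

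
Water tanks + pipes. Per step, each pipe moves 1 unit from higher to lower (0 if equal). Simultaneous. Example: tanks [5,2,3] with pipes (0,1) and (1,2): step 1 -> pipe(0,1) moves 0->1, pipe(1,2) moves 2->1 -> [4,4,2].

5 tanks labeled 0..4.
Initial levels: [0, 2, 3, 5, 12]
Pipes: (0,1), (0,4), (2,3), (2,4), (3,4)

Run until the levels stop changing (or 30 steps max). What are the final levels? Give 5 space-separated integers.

Step 1: flows [1->0,4->0,3->2,4->2,4->3] -> levels [2 1 5 5 9]
Step 2: flows [0->1,4->0,2=3,4->2,4->3] -> levels [2 2 6 6 6]
Step 3: flows [0=1,4->0,2=3,2=4,3=4] -> levels [3 2 6 6 5]
Step 4: flows [0->1,4->0,2=3,2->4,3->4] -> levels [3 3 5 5 6]
Step 5: flows [0=1,4->0,2=3,4->2,4->3] -> levels [4 3 6 6 3]
Step 6: flows [0->1,0->4,2=3,2->4,3->4] -> levels [2 4 5 5 6]
Step 7: flows [1->0,4->0,2=3,4->2,4->3] -> levels [4 3 6 6 3]
  -> period-2 cycle: step 7 state = step 5 state; never stabilizes
  -> state at step 30: (30-5) mod 2 = 1, same as step 6 -> [2 4 5 5 6]

Answer: 2 4 5 5 6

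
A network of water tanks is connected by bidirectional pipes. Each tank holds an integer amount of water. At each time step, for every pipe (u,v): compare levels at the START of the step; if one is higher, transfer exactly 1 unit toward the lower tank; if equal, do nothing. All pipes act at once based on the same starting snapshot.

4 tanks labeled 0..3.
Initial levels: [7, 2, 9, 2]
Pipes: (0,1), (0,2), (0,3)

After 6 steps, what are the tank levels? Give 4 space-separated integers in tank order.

Answer: 7 4 5 4

Derivation:
Step 1: flows [0->1,2->0,0->3] -> levels [6 3 8 3]
Step 2: flows [0->1,2->0,0->3] -> levels [5 4 7 4]
Step 3: flows [0->1,2->0,0->3] -> levels [4 5 6 5]
Step 4: flows [1->0,2->0,3->0] -> levels [7 4 5 4]
Step 5: flows [0->1,0->2,0->3] -> levels [4 5 6 5]
  -> period-2 cycle: step 5 state = step 3 state
  -> state at step 6: (6-3) mod 2 = 1, same as step 4 -> [7 4 5 4]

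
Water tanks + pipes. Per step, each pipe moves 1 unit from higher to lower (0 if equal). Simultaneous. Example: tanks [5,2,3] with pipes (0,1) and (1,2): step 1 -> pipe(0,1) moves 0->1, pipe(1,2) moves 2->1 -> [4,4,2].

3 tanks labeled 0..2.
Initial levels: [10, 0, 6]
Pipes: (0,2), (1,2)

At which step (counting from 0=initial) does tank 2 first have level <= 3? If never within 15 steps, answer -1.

Step 1: flows [0->2,2->1] -> levels [9 1 6]
Step 2: flows [0->2,2->1] -> levels [8 2 6]
Step 3: flows [0->2,2->1] -> levels [7 3 6]
Step 4: flows [0->2,2->1] -> levels [6 4 6]
Step 5: flows [0=2,2->1] -> levels [6 5 5]
Step 6: flows [0->2,1=2] -> levels [5 5 6]
Step 7: flows [2->0,2->1] -> levels [6 6 4]
Step 8: flows [0->2,1->2] -> levels [5 5 6]
  -> period-2 cycle (repeats step 6); tank 2 never drops to <=3
Tank 2 never reaches <=3 within 15 steps

Answer: -1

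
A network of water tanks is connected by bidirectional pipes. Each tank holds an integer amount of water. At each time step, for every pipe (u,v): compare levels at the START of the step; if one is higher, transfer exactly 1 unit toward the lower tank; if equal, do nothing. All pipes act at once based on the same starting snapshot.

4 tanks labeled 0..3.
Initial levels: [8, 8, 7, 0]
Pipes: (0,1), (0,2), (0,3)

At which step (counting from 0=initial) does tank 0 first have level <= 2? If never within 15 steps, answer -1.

Answer: -1

Derivation:
Step 1: flows [0=1,0->2,0->3] -> levels [6 8 8 1]
Step 2: flows [1->0,2->0,0->3] -> levels [7 7 7 2]
Step 3: flows [0=1,0=2,0->3] -> levels [6 7 7 3]
Step 4: flows [1->0,2->0,0->3] -> levels [7 6 6 4]
Step 5: flows [0->1,0->2,0->3] -> levels [4 7 7 5]
Step 6: flows [1->0,2->0,3->0] -> levels [7 6 6 4]
  -> period-2 cycle (repeats step 4); tank 0 never drops to <=2
Tank 0 never reaches <=2 within 15 steps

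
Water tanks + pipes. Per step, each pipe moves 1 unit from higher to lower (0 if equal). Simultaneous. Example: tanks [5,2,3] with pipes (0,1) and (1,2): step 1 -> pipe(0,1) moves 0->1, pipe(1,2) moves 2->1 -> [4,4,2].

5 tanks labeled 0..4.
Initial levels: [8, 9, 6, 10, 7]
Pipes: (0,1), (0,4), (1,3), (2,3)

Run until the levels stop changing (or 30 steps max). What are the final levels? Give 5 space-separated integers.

Step 1: flows [1->0,0->4,3->1,3->2] -> levels [8 9 7 8 8]
Step 2: flows [1->0,0=4,1->3,3->2] -> levels [9 7 8 8 8]
Step 3: flows [0->1,0->4,3->1,2=3] -> levels [7 9 8 7 9]
Step 4: flows [1->0,4->0,1->3,2->3] -> levels [9 7 7 9 8]
Step 5: flows [0->1,0->4,3->1,3->2] -> levels [7 9 8 7 9]
  -> period-2 cycle: step 5 state = step 3 state; never stabilizes
  -> state at step 30: (30-3) mod 2 = 1, same as step 4 -> [9 7 7 9 8]

Answer: 9 7 7 9 8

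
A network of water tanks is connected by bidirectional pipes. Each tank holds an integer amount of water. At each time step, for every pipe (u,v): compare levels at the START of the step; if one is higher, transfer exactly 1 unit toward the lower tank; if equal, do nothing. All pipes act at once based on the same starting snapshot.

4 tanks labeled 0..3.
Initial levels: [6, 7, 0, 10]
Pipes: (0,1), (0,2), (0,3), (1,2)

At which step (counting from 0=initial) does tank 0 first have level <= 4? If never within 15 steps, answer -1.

Answer: 5

Derivation:
Step 1: flows [1->0,0->2,3->0,1->2] -> levels [7 5 2 9]
Step 2: flows [0->1,0->2,3->0,1->2] -> levels [6 5 4 8]
Step 3: flows [0->1,0->2,3->0,1->2] -> levels [5 5 6 7]
Step 4: flows [0=1,2->0,3->0,2->1] -> levels [7 6 4 6]
Step 5: flows [0->1,0->2,0->3,1->2] -> levels [4 6 6 7]
Tank 0 first reaches <=4 at step 5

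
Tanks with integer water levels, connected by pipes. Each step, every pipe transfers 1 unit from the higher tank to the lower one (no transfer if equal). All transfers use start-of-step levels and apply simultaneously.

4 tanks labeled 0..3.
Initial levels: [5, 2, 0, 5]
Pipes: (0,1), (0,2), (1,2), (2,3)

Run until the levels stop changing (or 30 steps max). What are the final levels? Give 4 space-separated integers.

Step 1: flows [0->1,0->2,1->2,3->2] -> levels [3 2 3 4]
Step 2: flows [0->1,0=2,2->1,3->2] -> levels [2 4 3 3]
Step 3: flows [1->0,2->0,1->2,2=3] -> levels [4 2 3 3]
Step 4: flows [0->1,0->2,2->1,2=3] -> levels [2 4 3 3]
  -> period-2 cycle: step 4 state = step 2 state; never stabilizes
  -> state at step 30: (30-2) mod 2 = 0, same as step 2 -> [2 4 3 3]

Answer: 2 4 3 3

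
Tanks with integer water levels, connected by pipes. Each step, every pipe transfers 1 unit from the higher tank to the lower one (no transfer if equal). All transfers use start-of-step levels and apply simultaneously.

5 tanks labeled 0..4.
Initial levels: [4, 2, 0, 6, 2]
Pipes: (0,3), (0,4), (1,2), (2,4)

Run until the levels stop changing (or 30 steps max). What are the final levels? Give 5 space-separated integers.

Answer: 4 3 2 3 2

Derivation:
Step 1: flows [3->0,0->4,1->2,4->2] -> levels [4 1 2 5 2]
Step 2: flows [3->0,0->4,2->1,2=4] -> levels [4 2 1 4 3]
Step 3: flows [0=3,0->4,1->2,4->2] -> levels [3 1 3 4 3]
Step 4: flows [3->0,0=4,2->1,2=4] -> levels [4 2 2 3 3]
Step 5: flows [0->3,0->4,1=2,4->2] -> levels [2 2 3 4 3]
Step 6: flows [3->0,4->0,2->1,2=4] -> levels [4 3 2 3 2]
Step 7: flows [0->3,0->4,1->2,2=4] -> levels [2 2 3 4 3]
  -> period-2 cycle: step 7 state = step 5 state; never stabilizes
  -> state at step 30: (30-5) mod 2 = 1, same as step 6 -> [4 3 2 3 2]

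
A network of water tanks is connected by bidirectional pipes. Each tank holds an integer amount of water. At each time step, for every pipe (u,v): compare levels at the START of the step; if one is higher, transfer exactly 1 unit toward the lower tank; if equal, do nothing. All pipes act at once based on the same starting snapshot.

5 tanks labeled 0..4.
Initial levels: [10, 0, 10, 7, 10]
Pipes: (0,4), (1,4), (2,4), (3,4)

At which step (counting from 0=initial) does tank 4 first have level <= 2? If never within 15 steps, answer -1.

Step 1: flows [0=4,4->1,2=4,4->3] -> levels [10 1 10 8 8]
Step 2: flows [0->4,4->1,2->4,3=4] -> levels [9 2 9 8 9]
Step 3: flows [0=4,4->1,2=4,4->3] -> levels [9 3 9 9 7]
Step 4: flows [0->4,4->1,2->4,3->4] -> levels [8 4 8 8 9]
Step 5: flows [4->0,4->1,4->2,4->3] -> levels [9 5 9 9 5]
Step 6: flows [0->4,1=4,2->4,3->4] -> levels [8 5 8 8 8]
Step 7: flows [0=4,4->1,2=4,3=4] -> levels [8 6 8 8 7]
Step 8: flows [0->4,4->1,2->4,3->4] -> levels [7 7 7 7 9]
Step 9: flows [4->0,4->1,4->2,4->3] -> levels [8 8 8 8 5]
Step 10: flows [0->4,1->4,2->4,3->4] -> levels [7 7 7 7 9]
  -> period-2 cycle (repeats step 8); tank 4 never drops to <=2
Tank 4 never reaches <=2 within 15 steps

Answer: -1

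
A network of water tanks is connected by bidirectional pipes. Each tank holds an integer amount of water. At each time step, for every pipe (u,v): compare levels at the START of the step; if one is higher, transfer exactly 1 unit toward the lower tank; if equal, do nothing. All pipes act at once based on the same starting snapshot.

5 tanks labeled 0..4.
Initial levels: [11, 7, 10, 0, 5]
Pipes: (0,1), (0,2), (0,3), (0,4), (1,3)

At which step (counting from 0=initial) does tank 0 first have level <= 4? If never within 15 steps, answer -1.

Step 1: flows [0->1,0->2,0->3,0->4,1->3] -> levels [7 7 11 2 6]
Step 2: flows [0=1,2->0,0->3,0->4,1->3] -> levels [6 6 10 4 7]
Step 3: flows [0=1,2->0,0->3,4->0,1->3] -> levels [7 5 9 6 6]
Step 4: flows [0->1,2->0,0->3,0->4,3->1] -> levels [5 7 8 6 7]
Step 5: flows [1->0,2->0,3->0,4->0,1->3] -> levels [9 5 7 6 6]
Step 6: flows [0->1,0->2,0->3,0->4,3->1] -> levels [5 7 8 6 7]
  -> period-2 cycle (repeats step 4); tank 0 never drops to <=4
Tank 0 never reaches <=4 within 15 steps

Answer: -1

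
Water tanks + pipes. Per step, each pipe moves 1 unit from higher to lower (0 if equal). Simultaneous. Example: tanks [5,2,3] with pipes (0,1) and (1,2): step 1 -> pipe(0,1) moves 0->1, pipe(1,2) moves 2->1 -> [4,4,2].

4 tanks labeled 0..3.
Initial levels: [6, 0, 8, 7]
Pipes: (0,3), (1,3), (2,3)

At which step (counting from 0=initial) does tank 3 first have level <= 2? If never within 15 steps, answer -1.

Step 1: flows [3->0,3->1,2->3] -> levels [7 1 7 6]
Step 2: flows [0->3,3->1,2->3] -> levels [6 2 6 7]
Step 3: flows [3->0,3->1,3->2] -> levels [7 3 7 4]
Step 4: flows [0->3,3->1,2->3] -> levels [6 4 6 5]
Step 5: flows [0->3,3->1,2->3] -> levels [5 5 5 6]
Step 6: flows [3->0,3->1,3->2] -> levels [6 6 6 3]
Step 7: flows [0->3,1->3,2->3] -> levels [5 5 5 6]
  -> period-2 cycle (repeats step 5); tank 3 never drops to <=2
Tank 3 never reaches <=2 within 15 steps

Answer: -1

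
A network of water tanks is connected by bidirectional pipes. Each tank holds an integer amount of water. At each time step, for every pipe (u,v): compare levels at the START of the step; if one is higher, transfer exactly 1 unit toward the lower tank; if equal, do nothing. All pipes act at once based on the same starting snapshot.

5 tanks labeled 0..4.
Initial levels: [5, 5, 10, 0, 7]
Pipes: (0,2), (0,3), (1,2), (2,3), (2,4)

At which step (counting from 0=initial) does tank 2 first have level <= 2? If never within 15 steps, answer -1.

Step 1: flows [2->0,0->3,2->1,2->3,2->4] -> levels [5 6 6 2 8]
Step 2: flows [2->0,0->3,1=2,2->3,4->2] -> levels [5 6 5 4 7]
Step 3: flows [0=2,0->3,1->2,2->3,4->2] -> levels [4 5 6 6 6]
Step 4: flows [2->0,3->0,2->1,2=3,2=4] -> levels [6 6 4 5 6]
Step 5: flows [0->2,0->3,1->2,3->2,4->2] -> levels [4 5 8 5 5]
Step 6: flows [2->0,3->0,2->1,2->3,2->4] -> levels [6 6 4 5 6]
  -> period-2 cycle (repeats step 4); tank 2 never drops to <=2
Tank 2 never reaches <=2 within 15 steps

Answer: -1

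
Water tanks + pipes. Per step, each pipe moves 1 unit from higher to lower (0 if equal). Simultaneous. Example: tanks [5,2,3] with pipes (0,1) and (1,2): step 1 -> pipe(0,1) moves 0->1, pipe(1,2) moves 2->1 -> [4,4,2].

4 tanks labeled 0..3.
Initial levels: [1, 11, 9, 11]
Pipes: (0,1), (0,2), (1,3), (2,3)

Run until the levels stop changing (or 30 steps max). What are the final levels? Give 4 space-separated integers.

Answer: 9 8 8 7

Derivation:
Step 1: flows [1->0,2->0,1=3,3->2] -> levels [3 10 9 10]
Step 2: flows [1->0,2->0,1=3,3->2] -> levels [5 9 9 9]
Step 3: flows [1->0,2->0,1=3,2=3] -> levels [7 8 8 9]
Step 4: flows [1->0,2->0,3->1,3->2] -> levels [9 8 8 7]
Step 5: flows [0->1,0->2,1->3,2->3] -> levels [7 8 8 9]
  -> period-2 cycle: step 5 state = step 3 state; never stabilizes
  -> state at step 30: (30-3) mod 2 = 1, same as step 4 -> [9 8 8 7]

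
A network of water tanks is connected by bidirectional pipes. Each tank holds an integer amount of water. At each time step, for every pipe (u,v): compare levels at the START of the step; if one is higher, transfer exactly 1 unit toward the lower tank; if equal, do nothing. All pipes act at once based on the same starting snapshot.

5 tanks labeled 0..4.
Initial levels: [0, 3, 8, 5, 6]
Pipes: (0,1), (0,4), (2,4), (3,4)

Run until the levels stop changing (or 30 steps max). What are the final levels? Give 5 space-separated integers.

Answer: 3 5 4 4 6

Derivation:
Step 1: flows [1->0,4->0,2->4,4->3] -> levels [2 2 7 6 5]
Step 2: flows [0=1,4->0,2->4,3->4] -> levels [3 2 6 5 6]
Step 3: flows [0->1,4->0,2=4,4->3] -> levels [3 3 6 6 4]
Step 4: flows [0=1,4->0,2->4,3->4] -> levels [4 3 5 5 5]
Step 5: flows [0->1,4->0,2=4,3=4] -> levels [4 4 5 5 4]
Step 6: flows [0=1,0=4,2->4,3->4] -> levels [4 4 4 4 6]
Step 7: flows [0=1,4->0,4->2,4->3] -> levels [5 4 5 5 3]
Step 8: flows [0->1,0->4,2->4,3->4] -> levels [3 5 4 4 6]
Step 9: flows [1->0,4->0,4->2,4->3] -> levels [5 4 5 5 3]
  -> period-2 cycle: step 9 state = step 7 state; never stabilizes
  -> state at step 30: (30-7) mod 2 = 1, same as step 8 -> [3 5 4 4 6]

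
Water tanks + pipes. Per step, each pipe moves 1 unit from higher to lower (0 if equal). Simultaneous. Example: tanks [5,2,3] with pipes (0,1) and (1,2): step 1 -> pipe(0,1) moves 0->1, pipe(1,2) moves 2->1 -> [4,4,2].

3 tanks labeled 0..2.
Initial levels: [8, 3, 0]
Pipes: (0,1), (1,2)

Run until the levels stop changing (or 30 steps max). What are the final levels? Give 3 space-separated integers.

Answer: 3 5 3

Derivation:
Step 1: flows [0->1,1->2] -> levels [7 3 1]
Step 2: flows [0->1,1->2] -> levels [6 3 2]
Step 3: flows [0->1,1->2] -> levels [5 3 3]
Step 4: flows [0->1,1=2] -> levels [4 4 3]
Step 5: flows [0=1,1->2] -> levels [4 3 4]
Step 6: flows [0->1,2->1] -> levels [3 5 3]
Step 7: flows [1->0,1->2] -> levels [4 3 4]
  -> period-2 cycle: step 7 state = step 5 state; never stabilizes
  -> state at step 30: (30-5) mod 2 = 1, same as step 6 -> [3 5 3]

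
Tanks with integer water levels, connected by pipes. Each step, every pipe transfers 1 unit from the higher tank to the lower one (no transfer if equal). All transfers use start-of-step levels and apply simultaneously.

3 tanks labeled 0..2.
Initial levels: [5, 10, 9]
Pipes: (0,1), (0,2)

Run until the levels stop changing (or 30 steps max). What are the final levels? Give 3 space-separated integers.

Answer: 9 8 7

Derivation:
Step 1: flows [1->0,2->0] -> levels [7 9 8]
Step 2: flows [1->0,2->0] -> levels [9 8 7]
Step 3: flows [0->1,0->2] -> levels [7 9 8]
  -> period-2 cycle: step 3 state = step 1 state; never stabilizes
  -> state at step 30: (30-1) mod 2 = 1, same as step 2 -> [9 8 7]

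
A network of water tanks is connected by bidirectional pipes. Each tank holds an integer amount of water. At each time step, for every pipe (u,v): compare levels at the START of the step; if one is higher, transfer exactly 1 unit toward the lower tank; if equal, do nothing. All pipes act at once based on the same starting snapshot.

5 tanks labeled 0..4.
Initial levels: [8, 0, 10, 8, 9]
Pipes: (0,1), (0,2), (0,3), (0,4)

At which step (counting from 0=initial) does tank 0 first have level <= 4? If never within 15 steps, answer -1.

Step 1: flows [0->1,2->0,0=3,4->0] -> levels [9 1 9 8 8]
Step 2: flows [0->1,0=2,0->3,0->4] -> levels [6 2 9 9 9]
Step 3: flows [0->1,2->0,3->0,4->0] -> levels [8 3 8 8 8]
Step 4: flows [0->1,0=2,0=3,0=4] -> levels [7 4 8 8 8]
Step 5: flows [0->1,2->0,3->0,4->0] -> levels [9 5 7 7 7]
Step 6: flows [0->1,0->2,0->3,0->4] -> levels [5 6 8 8 8]
Step 7: flows [1->0,2->0,3->0,4->0] -> levels [9 5 7 7 7]
  -> period-2 cycle (repeats step 5); tank 0 never drops to <=4
Tank 0 never reaches <=4 within 15 steps

Answer: -1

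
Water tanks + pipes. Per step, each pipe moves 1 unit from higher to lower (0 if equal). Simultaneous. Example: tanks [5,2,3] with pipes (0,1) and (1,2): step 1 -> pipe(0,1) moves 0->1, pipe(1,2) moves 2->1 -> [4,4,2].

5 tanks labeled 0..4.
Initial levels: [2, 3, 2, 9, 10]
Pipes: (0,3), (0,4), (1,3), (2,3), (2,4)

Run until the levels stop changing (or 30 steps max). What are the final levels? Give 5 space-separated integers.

Step 1: flows [3->0,4->0,3->1,3->2,4->2] -> levels [4 4 4 6 8]
Step 2: flows [3->0,4->0,3->1,3->2,4->2] -> levels [6 5 6 3 6]
Step 3: flows [0->3,0=4,1->3,2->3,2=4] -> levels [5 4 5 6 6]
Step 4: flows [3->0,4->0,3->1,3->2,4->2] -> levels [7 5 7 3 4]
Step 5: flows [0->3,0->4,1->3,2->3,2->4] -> levels [5 4 5 6 6]
  -> period-2 cycle: step 5 state = step 3 state; never stabilizes
  -> state at step 30: (30-3) mod 2 = 1, same as step 4 -> [7 5 7 3 4]

Answer: 7 5 7 3 4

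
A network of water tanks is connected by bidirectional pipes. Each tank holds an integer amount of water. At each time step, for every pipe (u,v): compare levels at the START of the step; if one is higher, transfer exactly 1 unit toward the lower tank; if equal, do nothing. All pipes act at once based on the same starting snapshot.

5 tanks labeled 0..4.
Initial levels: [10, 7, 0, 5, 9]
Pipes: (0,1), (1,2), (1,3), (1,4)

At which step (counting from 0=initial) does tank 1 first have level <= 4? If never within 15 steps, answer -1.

Answer: 6

Derivation:
Step 1: flows [0->1,1->2,1->3,4->1] -> levels [9 7 1 6 8]
Step 2: flows [0->1,1->2,1->3,4->1] -> levels [8 7 2 7 7]
Step 3: flows [0->1,1->2,1=3,1=4] -> levels [7 7 3 7 7]
Step 4: flows [0=1,1->2,1=3,1=4] -> levels [7 6 4 7 7]
Step 5: flows [0->1,1->2,3->1,4->1] -> levels [6 8 5 6 6]
Step 6: flows [1->0,1->2,1->3,1->4] -> levels [7 4 6 7 7]
Tank 1 first reaches <=4 at step 6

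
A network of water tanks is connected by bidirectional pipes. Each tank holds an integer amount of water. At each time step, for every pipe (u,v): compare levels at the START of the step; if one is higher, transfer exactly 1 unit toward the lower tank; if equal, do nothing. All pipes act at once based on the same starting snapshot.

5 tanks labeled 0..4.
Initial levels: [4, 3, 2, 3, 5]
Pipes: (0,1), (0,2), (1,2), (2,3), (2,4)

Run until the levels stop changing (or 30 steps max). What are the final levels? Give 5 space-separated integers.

Step 1: flows [0->1,0->2,1->2,3->2,4->2] -> levels [2 3 6 2 4]
Step 2: flows [1->0,2->0,2->1,2->3,2->4] -> levels [4 3 2 3 5]
  -> period-2 cycle: step 2 state = step 0 state; never stabilizes
  -> state at step 30: (30-0) mod 2 = 0, same as step 0 -> [4 3 2 3 5]

Answer: 4 3 2 3 5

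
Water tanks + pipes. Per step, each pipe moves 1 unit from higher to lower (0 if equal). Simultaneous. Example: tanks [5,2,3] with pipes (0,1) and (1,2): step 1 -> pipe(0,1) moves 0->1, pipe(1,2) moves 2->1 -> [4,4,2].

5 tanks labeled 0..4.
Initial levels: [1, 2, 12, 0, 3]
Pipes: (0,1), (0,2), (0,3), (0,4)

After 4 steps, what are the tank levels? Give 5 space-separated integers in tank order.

Step 1: flows [1->0,2->0,0->3,4->0] -> levels [3 1 11 1 2]
Step 2: flows [0->1,2->0,0->3,0->4] -> levels [1 2 10 2 3]
Step 3: flows [1->0,2->0,3->0,4->0] -> levels [5 1 9 1 2]
Step 4: flows [0->1,2->0,0->3,0->4] -> levels [3 2 8 2 3]

Answer: 3 2 8 2 3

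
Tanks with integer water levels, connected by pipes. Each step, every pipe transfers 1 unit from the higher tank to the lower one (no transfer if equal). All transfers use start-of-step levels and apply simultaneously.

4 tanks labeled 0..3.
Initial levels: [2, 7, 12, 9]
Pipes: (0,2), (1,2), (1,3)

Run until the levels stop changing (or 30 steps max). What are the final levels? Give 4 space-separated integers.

Answer: 8 9 6 7

Derivation:
Step 1: flows [2->0,2->1,3->1] -> levels [3 9 10 8]
Step 2: flows [2->0,2->1,1->3] -> levels [4 9 8 9]
Step 3: flows [2->0,1->2,1=3] -> levels [5 8 8 9]
Step 4: flows [2->0,1=2,3->1] -> levels [6 9 7 8]
Step 5: flows [2->0,1->2,1->3] -> levels [7 7 7 9]
Step 6: flows [0=2,1=2,3->1] -> levels [7 8 7 8]
Step 7: flows [0=2,1->2,1=3] -> levels [7 7 8 8]
Step 8: flows [2->0,2->1,3->1] -> levels [8 9 6 7]
Step 9: flows [0->2,1->2,1->3] -> levels [7 7 8 8]
  -> period-2 cycle: step 9 state = step 7 state; never stabilizes
  -> state at step 30: (30-7) mod 2 = 1, same as step 8 -> [8 9 6 7]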